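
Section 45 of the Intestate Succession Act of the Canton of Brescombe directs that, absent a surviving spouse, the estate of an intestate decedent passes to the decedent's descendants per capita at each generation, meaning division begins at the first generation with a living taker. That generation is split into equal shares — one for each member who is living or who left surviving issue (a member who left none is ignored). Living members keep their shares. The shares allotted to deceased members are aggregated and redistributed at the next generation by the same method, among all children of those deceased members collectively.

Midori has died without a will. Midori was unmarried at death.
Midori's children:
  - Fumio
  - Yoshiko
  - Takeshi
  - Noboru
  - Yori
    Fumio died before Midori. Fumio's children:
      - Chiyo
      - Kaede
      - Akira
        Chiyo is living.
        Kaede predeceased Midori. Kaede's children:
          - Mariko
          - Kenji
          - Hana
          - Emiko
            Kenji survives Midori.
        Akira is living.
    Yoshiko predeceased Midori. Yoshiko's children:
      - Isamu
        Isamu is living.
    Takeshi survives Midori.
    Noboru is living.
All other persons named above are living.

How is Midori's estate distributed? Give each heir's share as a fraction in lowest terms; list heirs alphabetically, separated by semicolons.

Akira 1/10; Chiyo 1/10; Emiko 1/40; Hana 1/40; Isamu 1/10; Kenji 1/40; Mariko 1/40; Noboru 1/5; Takeshi 1/5; Yori 1/5

There is no surviving spouse, so the entire estate passes to Midori's descendants per capita at each generation.
At generation 1 (Fumio, Yoshiko, Takeshi, Noboru, Yori) there are 5 shares of (1)/5 = 1/5 each.
Living: Takeshi, Noboru, and Yori — each takes 1/5.
Deceased: Fumio and Yoshiko. Their combined 2/5 is pooled and carried to generation 2.
At generation 2 (Chiyo, Kaede, Akira, Isamu) there are 4 shares of (2/5)/4 = 1/10 each.
Living: Chiyo, Akira, and Isamu — each takes 1/10.
Deceased: Kaede. That 1/10 share is carried to generation 3.
At generation 3 (Mariko, Kenji, Hana, Emiko) there are 4 shares of (1/10)/4 = 1/40 each.
Living: Mariko, Kenji, Hana, and Emiko — each takes 1/40.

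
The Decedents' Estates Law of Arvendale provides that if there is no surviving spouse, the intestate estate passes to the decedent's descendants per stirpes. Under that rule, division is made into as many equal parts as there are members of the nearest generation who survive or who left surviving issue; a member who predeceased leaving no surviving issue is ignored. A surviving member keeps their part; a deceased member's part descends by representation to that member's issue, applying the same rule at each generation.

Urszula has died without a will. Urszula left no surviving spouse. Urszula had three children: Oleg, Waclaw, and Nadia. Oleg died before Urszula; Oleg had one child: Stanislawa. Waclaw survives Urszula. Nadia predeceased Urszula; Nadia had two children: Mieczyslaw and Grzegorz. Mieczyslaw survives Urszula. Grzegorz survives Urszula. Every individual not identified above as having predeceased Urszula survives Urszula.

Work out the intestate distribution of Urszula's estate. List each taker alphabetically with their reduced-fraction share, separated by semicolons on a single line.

Grzegorz 1/6; Mieczyslaw 1/6; Stanislawa 1/3; Waclaw 1/3

There is no surviving spouse, so the entire estate passes to Urszula's descendants per stirpes.
The estate is divided into 3 equal shares of 1/3 among Oleg, Waclaw, Nadia.
Oleg predeceased; the 1/3 allotted to Oleg's branch passes to Oleg's issue by representation.
Stanislawa is the sole taker at this level and receives the full 1/3.
Waclaw is living and takes 1/3.
Nadia predeceased; the 1/3 allotted to Nadia's branch passes to Nadia's issue by representation.
The 1/3 is divided into 2 equal shares of 1/6 among Mieczyslaw, Grzegorz.
Mieczyslaw is living and takes 1/6.
Grzegorz is living and takes 1/6.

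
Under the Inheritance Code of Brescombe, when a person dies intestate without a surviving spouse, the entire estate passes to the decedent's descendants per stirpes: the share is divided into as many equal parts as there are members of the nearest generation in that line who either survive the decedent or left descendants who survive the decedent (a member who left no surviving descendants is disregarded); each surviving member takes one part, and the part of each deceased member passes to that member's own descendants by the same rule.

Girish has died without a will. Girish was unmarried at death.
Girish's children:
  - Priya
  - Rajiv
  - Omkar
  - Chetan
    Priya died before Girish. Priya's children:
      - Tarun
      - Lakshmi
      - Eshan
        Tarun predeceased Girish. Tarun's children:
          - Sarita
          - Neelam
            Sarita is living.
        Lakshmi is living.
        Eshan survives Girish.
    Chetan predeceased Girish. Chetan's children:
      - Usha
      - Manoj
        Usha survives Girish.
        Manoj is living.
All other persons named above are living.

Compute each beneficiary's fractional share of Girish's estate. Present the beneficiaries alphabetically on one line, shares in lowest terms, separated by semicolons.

Eshan 1/12; Lakshmi 1/12; Manoj 1/8; Neelam 1/24; Omkar 1/4; Rajiv 1/4; Sarita 1/24; Usha 1/8

There is no surviving spouse, so the entire estate passes to Girish's descendants per stirpes.
The estate is divided into 4 equal shares of 1/4 among Priya, Rajiv, Omkar, Chetan.
Priya predeceased; the 1/4 allotted to Priya's branch passes to Priya's issue by representation.
The 1/4 is divided into 3 equal shares of 1/12 among Tarun, Lakshmi, Eshan.
Tarun predeceased; the 1/12 allotted to Tarun's branch passes to Tarun's issue by representation.
The 1/12 is divided into 2 equal shares of 1/24 among Sarita, Neelam.
Sarita is living and takes 1/24.
Neelam is living and takes 1/24.
Lakshmi is living and takes 1/12.
Eshan is living and takes 1/12.
Rajiv is living and takes 1/4.
Omkar is living and takes 1/4.
Chetan predeceased; the 1/4 allotted to Chetan's branch passes to Chetan's issue by representation.
The 1/4 is divided into 2 equal shares of 1/8 among Usha, Manoj.
Usha is living and takes 1/8.
Manoj is living and takes 1/8.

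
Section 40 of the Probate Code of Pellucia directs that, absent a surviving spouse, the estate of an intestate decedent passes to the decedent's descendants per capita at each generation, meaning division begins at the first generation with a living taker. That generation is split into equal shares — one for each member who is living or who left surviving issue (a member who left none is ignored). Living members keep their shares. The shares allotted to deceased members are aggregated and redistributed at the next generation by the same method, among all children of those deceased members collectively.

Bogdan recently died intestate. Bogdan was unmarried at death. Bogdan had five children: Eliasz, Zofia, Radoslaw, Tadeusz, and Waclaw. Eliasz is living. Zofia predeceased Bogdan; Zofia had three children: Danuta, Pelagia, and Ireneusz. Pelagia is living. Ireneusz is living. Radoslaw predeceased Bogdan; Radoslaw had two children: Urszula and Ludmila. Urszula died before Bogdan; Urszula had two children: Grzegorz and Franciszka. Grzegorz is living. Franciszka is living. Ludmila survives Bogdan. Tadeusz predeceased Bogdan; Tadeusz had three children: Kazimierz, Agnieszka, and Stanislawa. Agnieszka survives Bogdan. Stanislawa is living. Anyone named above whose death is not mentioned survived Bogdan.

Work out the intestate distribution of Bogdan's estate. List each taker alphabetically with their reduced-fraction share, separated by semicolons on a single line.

There is no surviving spouse, so the entire estate passes to Bogdan's descendants per capita at each generation.
At generation 1 (Eliasz, Zofia, Radoslaw, Tadeusz, Waclaw) there are 5 shares of (1)/5 = 1/5 each.
Living: Eliasz and Waclaw — each takes 1/5.
Deceased: Zofia, Radoslaw, and Tadeusz. Their combined 3/5 is pooled and carried to generation 2.
At generation 2 (Danuta, Pelagia, Ireneusz, Urszula, Ludmila, Kazimierz, Agnieszka, Stanislawa) there are 8 shares of (3/5)/8 = 3/40 each.
Living: Danuta, Pelagia, Ireneusz, Ludmila, Kazimierz, Agnieszka, and Stanislawa — each takes 3/40.
Deceased: Urszula. That 3/40 share is carried to generation 3.
At generation 3 (Grzegorz, Franciszka) there are 2 shares of (3/40)/2 = 3/80 each.
Living: Grzegorz and Franciszka — each takes 3/80.

Agnieszka 3/40; Danuta 3/40; Eliasz 1/5; Franciszka 3/80; Grzegorz 3/80; Ireneusz 3/40; Kazimierz 3/40; Ludmila 3/40; Pelagia 3/40; Stanislawa 3/40; Waclaw 1/5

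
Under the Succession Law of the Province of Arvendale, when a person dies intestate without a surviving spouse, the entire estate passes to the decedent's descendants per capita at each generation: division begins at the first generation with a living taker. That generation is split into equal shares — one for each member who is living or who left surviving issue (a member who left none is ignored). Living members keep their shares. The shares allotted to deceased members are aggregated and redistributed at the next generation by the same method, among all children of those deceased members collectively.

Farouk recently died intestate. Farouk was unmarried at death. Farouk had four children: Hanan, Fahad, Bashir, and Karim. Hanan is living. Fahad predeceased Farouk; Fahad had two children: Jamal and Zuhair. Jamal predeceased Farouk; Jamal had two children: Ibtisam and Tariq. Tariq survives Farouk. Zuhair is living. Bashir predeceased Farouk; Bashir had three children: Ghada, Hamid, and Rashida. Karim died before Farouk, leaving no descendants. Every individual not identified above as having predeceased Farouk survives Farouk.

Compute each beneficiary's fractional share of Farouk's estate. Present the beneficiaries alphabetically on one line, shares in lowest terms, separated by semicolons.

There is no surviving spouse, so the entire estate passes to Farouk's descendants per capita at each generation.
At generation 1 (Hanan, Fahad, Bashir) there are 3 shares of (1)/3 = 1/3 each.
Living: Hanan — each takes 1/3.
Deceased: Fahad and Bashir. Their combined 2/3 is pooled and carried to generation 2.
At generation 2 (Jamal, Zuhair, Ghada, Hamid, Rashida) there are 5 shares of (2/3)/5 = 2/15 each.
Living: Zuhair, Ghada, Hamid, and Rashida — each takes 2/15.
Deceased: Jamal. That 2/15 share is carried to generation 3.
At generation 3 (Ibtisam, Tariq) there are 2 shares of (2/15)/2 = 1/15 each.
Living: Ibtisam and Tariq — each takes 1/15.

Ghada 2/15; Hamid 2/15; Hanan 1/3; Ibtisam 1/15; Rashida 2/15; Tariq 1/15; Zuhair 2/15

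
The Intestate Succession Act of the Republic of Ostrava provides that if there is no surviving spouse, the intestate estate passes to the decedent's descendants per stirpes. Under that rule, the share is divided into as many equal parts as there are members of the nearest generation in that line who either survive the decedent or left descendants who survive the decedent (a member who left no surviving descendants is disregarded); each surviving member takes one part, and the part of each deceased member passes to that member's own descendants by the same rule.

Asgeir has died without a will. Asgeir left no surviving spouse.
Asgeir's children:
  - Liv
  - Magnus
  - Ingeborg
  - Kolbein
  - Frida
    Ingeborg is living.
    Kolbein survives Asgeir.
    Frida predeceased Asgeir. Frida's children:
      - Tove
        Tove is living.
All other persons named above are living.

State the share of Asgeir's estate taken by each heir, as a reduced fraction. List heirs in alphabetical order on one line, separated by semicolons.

Ingeborg 1/5; Kolbein 1/5; Liv 1/5; Magnus 1/5; Tove 1/5

There is no surviving spouse, so the entire estate passes to Asgeir's descendants per stirpes.
The estate is divided into 5 equal shares of 1/5 among Liv, Magnus, Ingeborg, Kolbein, Frida.
Liv is living and takes 1/5.
Magnus is living and takes 1/5.
Ingeborg is living and takes 1/5.
Kolbein is living and takes 1/5.
Frida predeceased; the 1/5 allotted to Frida's branch passes to Frida's issue by representation.
Tove is the sole taker at this level and receives the full 1/5.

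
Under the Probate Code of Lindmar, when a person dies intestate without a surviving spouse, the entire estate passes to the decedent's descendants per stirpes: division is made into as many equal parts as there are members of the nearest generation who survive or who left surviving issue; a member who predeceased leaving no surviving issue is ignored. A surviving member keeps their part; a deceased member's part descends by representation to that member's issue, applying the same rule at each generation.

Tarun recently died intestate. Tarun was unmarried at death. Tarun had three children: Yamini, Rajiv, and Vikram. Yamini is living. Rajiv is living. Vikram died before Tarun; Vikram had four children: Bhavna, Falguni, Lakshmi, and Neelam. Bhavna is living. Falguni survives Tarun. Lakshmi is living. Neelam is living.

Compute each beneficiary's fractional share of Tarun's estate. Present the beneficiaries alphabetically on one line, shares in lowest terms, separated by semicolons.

There is no surviving spouse, so the entire estate passes to Tarun's descendants per stirpes.
The estate is divided into 3 equal shares of 1/3 among Yamini, Rajiv, Vikram.
Yamini is living and takes 1/3.
Rajiv is living and takes 1/3.
Vikram predeceased; the 1/3 allotted to Vikram's branch passes to Vikram's issue by representation.
The 1/3 is divided into 4 equal shares of 1/12 among Bhavna, Falguni, Lakshmi, Neelam.
Bhavna is living and takes 1/12.
Falguni is living and takes 1/12.
Lakshmi is living and takes 1/12.
Neelam is living and takes 1/12.

Bhavna 1/12; Falguni 1/12; Lakshmi 1/12; Neelam 1/12; Rajiv 1/3; Yamini 1/3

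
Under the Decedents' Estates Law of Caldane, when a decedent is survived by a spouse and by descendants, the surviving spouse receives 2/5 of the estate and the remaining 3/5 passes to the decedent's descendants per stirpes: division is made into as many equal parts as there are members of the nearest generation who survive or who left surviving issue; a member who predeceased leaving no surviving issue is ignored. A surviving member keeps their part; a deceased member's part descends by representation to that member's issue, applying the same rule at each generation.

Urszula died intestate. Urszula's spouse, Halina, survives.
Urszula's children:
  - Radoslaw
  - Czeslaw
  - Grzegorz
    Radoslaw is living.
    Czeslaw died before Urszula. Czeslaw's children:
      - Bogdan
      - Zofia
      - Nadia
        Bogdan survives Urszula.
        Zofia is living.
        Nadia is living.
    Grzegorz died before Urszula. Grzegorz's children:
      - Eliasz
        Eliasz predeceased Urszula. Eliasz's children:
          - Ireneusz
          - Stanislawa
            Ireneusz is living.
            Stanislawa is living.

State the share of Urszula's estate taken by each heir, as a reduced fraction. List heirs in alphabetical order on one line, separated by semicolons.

Bogdan 1/15; Halina 2/5; Ireneusz 1/10; Nadia 1/15; Radoslaw 1/5; Stanislawa 1/10; Zofia 1/15

Halina, as surviving spouse, takes 2/5.
The remaining 3/5 passes to Urszula's descendants per stirpes.
The 3/5 is divided into 3 equal shares of 1/5 among Radoslaw, Czeslaw, Grzegorz.
Radoslaw is living and takes 1/5.
Czeslaw predeceased; the 1/5 allotted to Czeslaw's branch passes to Czeslaw's issue by representation.
The 1/5 is divided into 3 equal shares of 1/15 among Bogdan, Zofia, Nadia.
Bogdan is living and takes 1/15.
Zofia is living and takes 1/15.
Nadia is living and takes 1/15.
Grzegorz predeceased; the 1/5 allotted to Grzegorz's branch passes to Grzegorz's issue by representation.
Eliasz's line is the sole branch at this level, so the full 1/5 passes to Eliasz's issue by representation.
The 1/5 is divided into 2 equal shares of 1/10 among Ireneusz, Stanislawa.
Ireneusz is living and takes 1/10.
Stanislawa is living and takes 1/10.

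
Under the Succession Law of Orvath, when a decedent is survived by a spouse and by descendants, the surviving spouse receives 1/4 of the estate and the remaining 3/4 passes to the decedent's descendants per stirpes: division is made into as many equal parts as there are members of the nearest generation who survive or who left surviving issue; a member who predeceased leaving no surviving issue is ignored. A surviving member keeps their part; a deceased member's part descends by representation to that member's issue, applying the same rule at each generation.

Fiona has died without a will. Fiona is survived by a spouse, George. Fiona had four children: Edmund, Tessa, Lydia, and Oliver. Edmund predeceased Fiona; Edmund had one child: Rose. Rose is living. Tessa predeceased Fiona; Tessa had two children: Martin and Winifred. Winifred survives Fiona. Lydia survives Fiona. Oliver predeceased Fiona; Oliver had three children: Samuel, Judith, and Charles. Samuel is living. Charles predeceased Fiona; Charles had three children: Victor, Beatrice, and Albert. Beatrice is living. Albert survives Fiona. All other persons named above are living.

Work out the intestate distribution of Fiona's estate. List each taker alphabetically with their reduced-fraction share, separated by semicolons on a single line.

George, as surviving spouse, takes 1/4.
The remaining 3/4 passes to Fiona's descendants per stirpes.
The 3/4 is divided into 4 equal shares of 3/16 among Edmund, Tessa, Lydia, Oliver.
Edmund predeceased; the 3/16 allotted to Edmund's branch passes to Edmund's issue by representation.
Rose is the sole taker at this level and receives the full 3/16.
Tessa predeceased; the 3/16 allotted to Tessa's branch passes to Tessa's issue by representation.
The 3/16 is divided into 2 equal shares of 3/32 among Martin, Winifred.
Martin is living and takes 3/32.
Winifred is living and takes 3/32.
Lydia is living and takes 3/16.
Oliver predeceased; the 3/16 allotted to Oliver's branch passes to Oliver's issue by representation.
The 3/16 is divided into 3 equal shares of 1/16 among Samuel, Judith, Charles.
Samuel is living and takes 1/16.
Judith is living and takes 1/16.
Charles predeceased; the 1/16 allotted to Charles's branch passes to Charles's issue by representation.
The 1/16 is divided into 3 equal shares of 1/48 among Victor, Beatrice, Albert.
Victor is living and takes 1/48.
Beatrice is living and takes 1/48.
Albert is living and takes 1/48.

Albert 1/48; Beatrice 1/48; George 1/4; Judith 1/16; Lydia 3/16; Martin 3/32; Rose 3/16; Samuel 1/16; Victor 1/48; Winifred 3/32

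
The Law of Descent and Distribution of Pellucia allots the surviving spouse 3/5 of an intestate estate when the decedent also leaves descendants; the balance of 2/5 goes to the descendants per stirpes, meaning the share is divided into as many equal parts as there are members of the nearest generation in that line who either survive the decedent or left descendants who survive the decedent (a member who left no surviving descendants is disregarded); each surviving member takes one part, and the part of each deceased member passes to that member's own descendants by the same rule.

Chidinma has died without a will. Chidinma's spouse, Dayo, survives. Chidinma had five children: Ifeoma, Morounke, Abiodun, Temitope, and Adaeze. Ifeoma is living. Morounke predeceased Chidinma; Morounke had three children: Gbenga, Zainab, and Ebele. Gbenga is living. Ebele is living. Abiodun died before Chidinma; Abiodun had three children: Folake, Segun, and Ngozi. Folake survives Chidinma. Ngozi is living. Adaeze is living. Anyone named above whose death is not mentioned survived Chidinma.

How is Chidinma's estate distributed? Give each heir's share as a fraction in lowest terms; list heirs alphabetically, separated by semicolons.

Adaeze 2/25; Dayo 3/5; Ebele 2/75; Folake 2/75; Gbenga 2/75; Ifeoma 2/25; Ngozi 2/75; Segun 2/75; Temitope 2/25; Zainab 2/75

Dayo, as surviving spouse, takes 3/5.
The remaining 2/5 passes to Chidinma's descendants per stirpes.
The 2/5 is divided into 5 equal shares of 2/25 among Ifeoma, Morounke, Abiodun, Temitope, Adaeze.
Ifeoma is living and takes 2/25.
Morounke predeceased; the 2/25 allotted to Morounke's branch passes to Morounke's issue by representation.
The 2/25 is divided into 3 equal shares of 2/75 among Gbenga, Zainab, Ebele.
Gbenga is living and takes 2/75.
Zainab is living and takes 2/75.
Ebele is living and takes 2/75.
Abiodun predeceased; the 2/25 allotted to Abiodun's branch passes to Abiodun's issue by representation.
The 2/25 is divided into 3 equal shares of 2/75 among Folake, Segun, Ngozi.
Folake is living and takes 2/75.
Segun is living and takes 2/75.
Ngozi is living and takes 2/75.
Temitope is living and takes 2/25.
Adaeze is living and takes 2/25.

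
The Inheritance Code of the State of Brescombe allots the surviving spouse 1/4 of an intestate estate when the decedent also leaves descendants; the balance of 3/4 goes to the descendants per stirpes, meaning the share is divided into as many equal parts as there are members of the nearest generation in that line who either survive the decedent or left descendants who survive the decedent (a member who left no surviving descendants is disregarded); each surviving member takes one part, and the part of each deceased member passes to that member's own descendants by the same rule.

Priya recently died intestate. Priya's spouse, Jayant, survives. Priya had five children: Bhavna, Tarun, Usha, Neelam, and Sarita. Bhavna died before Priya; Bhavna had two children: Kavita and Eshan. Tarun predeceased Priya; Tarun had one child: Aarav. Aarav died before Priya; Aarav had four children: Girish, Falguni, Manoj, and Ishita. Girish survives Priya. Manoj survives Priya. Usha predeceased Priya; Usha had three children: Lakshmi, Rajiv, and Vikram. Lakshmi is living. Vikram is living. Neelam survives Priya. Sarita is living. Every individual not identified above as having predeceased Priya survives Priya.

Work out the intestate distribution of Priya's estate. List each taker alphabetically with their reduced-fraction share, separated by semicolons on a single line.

Eshan 3/40; Falguni 3/80; Girish 3/80; Ishita 3/80; Jayant 1/4; Kavita 3/40; Lakshmi 1/20; Manoj 3/80; Neelam 3/20; Rajiv 1/20; Sarita 3/20; Vikram 1/20

Jayant, as surviving spouse, takes 1/4.
The remaining 3/4 passes to Priya's descendants per stirpes.
The 3/4 is divided into 5 equal shares of 3/20 among Bhavna, Tarun, Usha, Neelam, Sarita.
Bhavna predeceased; the 3/20 allotted to Bhavna's branch passes to Bhavna's issue by representation.
The 3/20 is divided into 2 equal shares of 3/40 among Kavita, Eshan.
Kavita is living and takes 3/40.
Eshan is living and takes 3/40.
Tarun predeceased; the 3/20 allotted to Tarun's branch passes to Tarun's issue by representation.
Aarav's line is the sole branch at this level, so the full 3/20 passes to Aarav's issue by representation.
The 3/20 is divided into 4 equal shares of 3/80 among Girish, Falguni, Manoj, Ishita.
Girish is living and takes 3/80.
Falguni is living and takes 3/80.
Manoj is living and takes 3/80.
Ishita is living and takes 3/80.
Usha predeceased; the 3/20 allotted to Usha's branch passes to Usha's issue by representation.
The 3/20 is divided into 3 equal shares of 1/20 among Lakshmi, Rajiv, Vikram.
Lakshmi is living and takes 1/20.
Rajiv is living and takes 1/20.
Vikram is living and takes 1/20.
Neelam is living and takes 3/20.
Sarita is living and takes 3/20.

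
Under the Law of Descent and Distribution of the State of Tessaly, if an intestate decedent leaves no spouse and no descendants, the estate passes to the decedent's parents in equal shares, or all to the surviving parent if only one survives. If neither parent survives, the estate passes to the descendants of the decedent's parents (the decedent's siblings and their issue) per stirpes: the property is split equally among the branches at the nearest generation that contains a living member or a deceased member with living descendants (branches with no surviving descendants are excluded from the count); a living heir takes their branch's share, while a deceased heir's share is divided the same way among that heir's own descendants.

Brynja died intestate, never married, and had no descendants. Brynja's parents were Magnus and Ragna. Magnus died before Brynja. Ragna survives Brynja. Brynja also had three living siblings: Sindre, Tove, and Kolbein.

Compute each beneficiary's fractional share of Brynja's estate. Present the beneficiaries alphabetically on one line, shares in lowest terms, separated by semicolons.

Only one parent, Ragna, survives, so Ragna takes the entire estate. The siblings take nothing because a surviving parent has priority.

Ragna 1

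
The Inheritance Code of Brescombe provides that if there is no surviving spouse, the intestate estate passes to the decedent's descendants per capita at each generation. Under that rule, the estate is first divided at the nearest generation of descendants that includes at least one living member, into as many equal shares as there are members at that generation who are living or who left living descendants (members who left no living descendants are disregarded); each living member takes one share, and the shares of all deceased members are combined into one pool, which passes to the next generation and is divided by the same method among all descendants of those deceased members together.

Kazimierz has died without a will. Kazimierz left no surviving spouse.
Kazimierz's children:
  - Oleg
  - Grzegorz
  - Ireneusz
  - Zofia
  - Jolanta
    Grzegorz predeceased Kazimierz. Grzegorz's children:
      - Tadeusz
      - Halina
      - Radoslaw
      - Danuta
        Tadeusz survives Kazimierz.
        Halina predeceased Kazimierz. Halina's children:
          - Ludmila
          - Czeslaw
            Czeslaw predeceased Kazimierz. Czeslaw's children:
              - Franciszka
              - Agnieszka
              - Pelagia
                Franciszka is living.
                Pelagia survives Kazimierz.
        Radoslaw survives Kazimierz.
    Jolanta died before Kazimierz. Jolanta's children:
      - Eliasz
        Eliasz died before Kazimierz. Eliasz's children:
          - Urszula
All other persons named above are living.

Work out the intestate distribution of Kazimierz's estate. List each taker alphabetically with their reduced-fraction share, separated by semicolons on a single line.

Agnieszka 4/225; Danuta 2/25; Franciszka 4/225; Ireneusz 1/5; Ludmila 4/75; Oleg 1/5; Pelagia 4/225; Radoslaw 2/25; Tadeusz 2/25; Urszula 4/75; Zofia 1/5

There is no surviving spouse, so the entire estate passes to Kazimierz's descendants per capita at each generation.
At generation 1 (Oleg, Grzegorz, Ireneusz, Zofia, Jolanta) there are 5 shares of (1)/5 = 1/5 each.
Living: Oleg, Ireneusz, and Zofia — each takes 1/5.
Deceased: Grzegorz and Jolanta. Their combined 2/5 is pooled and carried to generation 2.
At generation 2 (Tadeusz, Halina, Radoslaw, Danuta, Eliasz) there are 5 shares of (2/5)/5 = 2/25 each.
Living: Tadeusz, Radoslaw, and Danuta — each takes 2/25.
Deceased: Halina and Eliasz. Their combined 4/25 is pooled and carried to generation 3.
At generation 3 (Ludmila, Czeslaw, Urszula) there are 3 shares of (4/25)/3 = 4/75 each.
Living: Ludmila and Urszula — each takes 4/75.
Deceased: Czeslaw. That 4/75 share is carried to generation 4.
At generation 4 (Franciszka, Agnieszka, Pelagia) there are 3 shares of (4/75)/3 = 4/225 each.
Living: Franciszka, Agnieszka, and Pelagia — each takes 4/225.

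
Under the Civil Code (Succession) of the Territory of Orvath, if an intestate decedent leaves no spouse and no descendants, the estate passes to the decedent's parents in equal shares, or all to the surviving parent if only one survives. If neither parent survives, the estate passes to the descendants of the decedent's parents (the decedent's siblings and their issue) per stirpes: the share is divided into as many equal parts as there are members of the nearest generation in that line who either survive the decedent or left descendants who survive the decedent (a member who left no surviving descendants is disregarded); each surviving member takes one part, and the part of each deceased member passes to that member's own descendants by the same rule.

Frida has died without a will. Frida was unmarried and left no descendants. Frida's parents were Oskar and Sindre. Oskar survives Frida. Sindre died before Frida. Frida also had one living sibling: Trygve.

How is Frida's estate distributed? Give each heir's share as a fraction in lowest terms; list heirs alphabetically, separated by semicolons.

Only one parent, Oskar, survives, so Oskar takes the entire estate. The siblings take nothing because a surviving parent has priority.

Oskar 1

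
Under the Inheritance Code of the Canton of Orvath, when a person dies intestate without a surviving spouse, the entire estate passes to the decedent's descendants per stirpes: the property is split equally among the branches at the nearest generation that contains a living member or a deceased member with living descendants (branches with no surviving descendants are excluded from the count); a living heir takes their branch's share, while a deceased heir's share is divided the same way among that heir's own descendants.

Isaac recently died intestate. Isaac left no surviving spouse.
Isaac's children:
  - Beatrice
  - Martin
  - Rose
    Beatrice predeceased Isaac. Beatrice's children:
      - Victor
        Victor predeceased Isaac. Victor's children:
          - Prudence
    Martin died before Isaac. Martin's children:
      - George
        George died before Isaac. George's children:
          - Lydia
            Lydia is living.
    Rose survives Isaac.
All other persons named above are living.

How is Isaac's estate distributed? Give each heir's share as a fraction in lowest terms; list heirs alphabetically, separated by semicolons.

There is no surviving spouse, so the entire estate passes to Isaac's descendants per stirpes.
The estate is divided into 3 equal shares of 1/3 among Beatrice, Martin, Rose.
Beatrice predeceased; the 1/3 allotted to Beatrice's branch passes to Beatrice's issue by representation.
Victor's line is the sole branch at this level, so the full 1/3 passes to Victor's issue by representation.
Prudence is the sole taker at this level and receives the full 1/3.
Martin predeceased; the 1/3 allotted to Martin's branch passes to Martin's issue by representation.
George's line is the sole branch at this level, so the full 1/3 passes to George's issue by representation.
Lydia is the sole taker at this level and receives the full 1/3.
Rose is living and takes 1/3.

Lydia 1/3; Prudence 1/3; Rose 1/3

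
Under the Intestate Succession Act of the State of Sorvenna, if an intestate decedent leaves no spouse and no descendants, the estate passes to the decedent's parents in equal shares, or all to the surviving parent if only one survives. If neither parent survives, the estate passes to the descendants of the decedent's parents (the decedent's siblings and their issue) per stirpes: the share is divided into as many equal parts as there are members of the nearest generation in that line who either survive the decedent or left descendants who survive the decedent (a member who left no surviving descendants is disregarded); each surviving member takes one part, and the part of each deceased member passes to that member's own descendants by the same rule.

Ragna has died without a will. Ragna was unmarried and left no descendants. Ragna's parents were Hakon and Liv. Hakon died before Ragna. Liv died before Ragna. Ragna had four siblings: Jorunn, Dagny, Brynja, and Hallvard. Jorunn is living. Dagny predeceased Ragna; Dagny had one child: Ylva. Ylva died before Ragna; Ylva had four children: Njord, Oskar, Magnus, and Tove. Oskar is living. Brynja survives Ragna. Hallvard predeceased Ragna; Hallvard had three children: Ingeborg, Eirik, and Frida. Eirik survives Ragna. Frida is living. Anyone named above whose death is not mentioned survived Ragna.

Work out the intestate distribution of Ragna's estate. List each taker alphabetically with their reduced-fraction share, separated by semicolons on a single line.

Neither parent survives and there are no descendants, so the estate passes to Ragna's siblings and their issue per stirpes.
The estate is divided into 4 equal shares of 1/4 among Jorunn, Dagny, Brynja, Hallvard.
Jorunn is living and takes 1/4.
Dagny predeceased; the 1/4 allotted to Dagny's branch passes to Dagny's issue by representation.
Ylva's line is the sole branch at this level, so the full 1/4 passes to Ylva's issue by representation.
The 1/4 is divided into 4 equal shares of 1/16 among Njord, Oskar, Magnus, Tove.
Njord is living and takes 1/16.
Oskar is living and takes 1/16.
Magnus is living and takes 1/16.
Tove is living and takes 1/16.
Brynja is living and takes 1/4.
Hallvard predeceased; the 1/4 allotted to Hallvard's branch passes to Hallvard's issue by representation.
The 1/4 is divided into 3 equal shares of 1/12 among Ingeborg, Eirik, Frida.
Ingeborg is living and takes 1/12.
Eirik is living and takes 1/12.
Frida is living and takes 1/12.

Brynja 1/4; Eirik 1/12; Frida 1/12; Ingeborg 1/12; Jorunn 1/4; Magnus 1/16; Njord 1/16; Oskar 1/16; Tove 1/16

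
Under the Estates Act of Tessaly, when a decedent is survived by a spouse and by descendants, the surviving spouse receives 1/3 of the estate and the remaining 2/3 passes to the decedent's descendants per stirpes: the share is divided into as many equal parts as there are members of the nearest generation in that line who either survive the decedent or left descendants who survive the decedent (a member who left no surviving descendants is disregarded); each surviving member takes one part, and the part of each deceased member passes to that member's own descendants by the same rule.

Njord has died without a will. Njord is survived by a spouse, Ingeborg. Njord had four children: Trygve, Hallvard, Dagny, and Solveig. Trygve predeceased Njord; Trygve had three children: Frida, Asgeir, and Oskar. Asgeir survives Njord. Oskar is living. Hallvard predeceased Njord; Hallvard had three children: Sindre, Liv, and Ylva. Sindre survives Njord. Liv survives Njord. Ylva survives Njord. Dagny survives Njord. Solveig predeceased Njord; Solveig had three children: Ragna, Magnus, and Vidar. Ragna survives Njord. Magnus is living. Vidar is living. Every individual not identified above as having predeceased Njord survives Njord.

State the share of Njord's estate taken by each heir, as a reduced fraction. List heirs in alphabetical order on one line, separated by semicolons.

Asgeir 1/18; Dagny 1/6; Frida 1/18; Ingeborg 1/3; Liv 1/18; Magnus 1/18; Oskar 1/18; Ragna 1/18; Sindre 1/18; Vidar 1/18; Ylva 1/18

Ingeborg, as surviving spouse, takes 1/3.
The remaining 2/3 passes to Njord's descendants per stirpes.
The 2/3 is divided into 4 equal shares of 1/6 among Trygve, Hallvard, Dagny, Solveig.
Trygve predeceased; the 1/6 allotted to Trygve's branch passes to Trygve's issue by representation.
The 1/6 is divided into 3 equal shares of 1/18 among Frida, Asgeir, Oskar.
Frida is living and takes 1/18.
Asgeir is living and takes 1/18.
Oskar is living and takes 1/18.
Hallvard predeceased; the 1/6 allotted to Hallvard's branch passes to Hallvard's issue by representation.
The 1/6 is divided into 3 equal shares of 1/18 among Sindre, Liv, Ylva.
Sindre is living and takes 1/18.
Liv is living and takes 1/18.
Ylva is living and takes 1/18.
Dagny is living and takes 1/6.
Solveig predeceased; the 1/6 allotted to Solveig's branch passes to Solveig's issue by representation.
The 1/6 is divided into 3 equal shares of 1/18 among Ragna, Magnus, Vidar.
Ragna is living and takes 1/18.
Magnus is living and takes 1/18.
Vidar is living and takes 1/18.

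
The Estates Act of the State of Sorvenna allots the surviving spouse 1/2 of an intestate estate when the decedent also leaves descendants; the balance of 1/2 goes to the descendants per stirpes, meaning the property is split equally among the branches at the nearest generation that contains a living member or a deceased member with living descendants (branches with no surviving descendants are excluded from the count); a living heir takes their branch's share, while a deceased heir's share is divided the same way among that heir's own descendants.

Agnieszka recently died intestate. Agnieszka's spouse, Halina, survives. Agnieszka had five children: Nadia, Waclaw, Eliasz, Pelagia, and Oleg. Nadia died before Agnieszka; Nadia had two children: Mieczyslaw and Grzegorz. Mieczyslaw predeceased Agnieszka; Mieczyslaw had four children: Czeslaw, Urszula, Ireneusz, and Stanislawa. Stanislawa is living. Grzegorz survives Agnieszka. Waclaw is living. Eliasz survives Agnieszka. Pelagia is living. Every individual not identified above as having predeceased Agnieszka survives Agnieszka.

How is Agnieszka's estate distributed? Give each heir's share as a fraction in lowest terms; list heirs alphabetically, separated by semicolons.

Halina, as surviving spouse, takes 1/2.
The remaining 1/2 passes to Agnieszka's descendants per stirpes.
The 1/2 is divided into 5 equal shares of 1/10 among Nadia, Waclaw, Eliasz, Pelagia, Oleg.
Nadia predeceased; the 1/10 allotted to Nadia's branch passes to Nadia's issue by representation.
The 1/10 is divided into 2 equal shares of 1/20 among Mieczyslaw, Grzegorz.
Mieczyslaw predeceased; the 1/20 allotted to Mieczyslaw's branch passes to Mieczyslaw's issue by representation.
The 1/20 is divided into 4 equal shares of 1/80 among Czeslaw, Urszula, Ireneusz, Stanislawa.
Czeslaw is living and takes 1/80.
Urszula is living and takes 1/80.
Ireneusz is living and takes 1/80.
Stanislawa is living and takes 1/80.
Grzegorz is living and takes 1/20.
Waclaw is living and takes 1/10.
Eliasz is living and takes 1/10.
Pelagia is living and takes 1/10.
Oleg is living and takes 1/10.

Czeslaw 1/80; Eliasz 1/10; Grzegorz 1/20; Halina 1/2; Ireneusz 1/80; Oleg 1/10; Pelagia 1/10; Stanislawa 1/80; Urszula 1/80; Waclaw 1/10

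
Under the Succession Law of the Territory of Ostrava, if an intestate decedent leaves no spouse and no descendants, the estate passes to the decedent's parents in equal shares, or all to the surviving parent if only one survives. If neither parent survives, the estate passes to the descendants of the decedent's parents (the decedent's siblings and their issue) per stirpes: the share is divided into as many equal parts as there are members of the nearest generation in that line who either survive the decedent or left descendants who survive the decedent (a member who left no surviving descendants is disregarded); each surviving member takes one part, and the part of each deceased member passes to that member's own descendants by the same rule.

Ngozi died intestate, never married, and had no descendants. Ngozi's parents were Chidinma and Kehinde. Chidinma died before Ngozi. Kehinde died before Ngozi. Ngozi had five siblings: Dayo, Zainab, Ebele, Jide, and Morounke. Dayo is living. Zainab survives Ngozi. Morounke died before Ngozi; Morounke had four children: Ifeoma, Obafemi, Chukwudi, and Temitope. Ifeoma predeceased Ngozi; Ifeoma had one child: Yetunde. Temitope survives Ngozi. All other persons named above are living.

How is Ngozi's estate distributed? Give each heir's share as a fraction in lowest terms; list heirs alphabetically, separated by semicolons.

Chukwudi 1/20; Dayo 1/5; Ebele 1/5; Jide 1/5; Obafemi 1/20; Temitope 1/20; Yetunde 1/20; Zainab 1/5

Neither parent survives and there are no descendants, so the estate passes to Ngozi's siblings and their issue per stirpes.
The estate is divided into 5 equal shares of 1/5 among Dayo, Zainab, Ebele, Jide, Morounke.
Dayo is living and takes 1/5.
Zainab is living and takes 1/5.
Ebele is living and takes 1/5.
Jide is living and takes 1/5.
Morounke predeceased; the 1/5 allotted to Morounke's branch passes to Morounke's issue by representation.
The 1/5 is divided into 4 equal shares of 1/20 among Ifeoma, Obafemi, Chukwudi, Temitope.
Ifeoma predeceased; the 1/20 allotted to Ifeoma's branch passes to Ifeoma's issue by representation.
Yetunde is the sole taker at this level and receives the full 1/20.
Obafemi is living and takes 1/20.
Chukwudi is living and takes 1/20.
Temitope is living and takes 1/20.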